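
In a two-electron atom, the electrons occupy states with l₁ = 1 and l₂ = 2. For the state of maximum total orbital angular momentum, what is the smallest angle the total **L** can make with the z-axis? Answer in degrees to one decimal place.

Angular momentum addition gives L = |l₁ − l₂|, …, l₁ + l₂.
Allowed values: L = 1, 2, 3.
The maximum is L = 3, with |L_tot| = ℏ√(3·4) = 2√3 ℏ.
The minimum angle with z is arccos(3/√12) ≈ 30.0°.

θ_min ≈ 30.0°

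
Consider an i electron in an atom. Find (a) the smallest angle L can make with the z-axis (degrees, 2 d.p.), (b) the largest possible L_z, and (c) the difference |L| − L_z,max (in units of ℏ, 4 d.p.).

θ_min ≈ 22.21°; L_z,max = 6ℏ; |L|−L_z,max ≈ 0.4807ℏ

For an i orbital, l = 6.
cos θ_min = 6/√42, so θ_min ≈ 22.21°.
L_z,max = lℏ = 6ℏ.
|L| − L_z,max = (√42 − 6)ℏ ≈ 0.4807ℏ.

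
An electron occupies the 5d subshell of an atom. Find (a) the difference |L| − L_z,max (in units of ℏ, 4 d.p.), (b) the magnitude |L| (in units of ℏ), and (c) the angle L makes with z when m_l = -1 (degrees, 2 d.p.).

For 5d, l = 2.
|L| − L_z,max = (√6 − 2)ℏ ≈ 0.4495ℏ.
|L| = ℏ√(2·3) = √6 ℏ ≈ 2.449ℏ.
For m_l = -1: cos θ = -1/√6, θ ≈ 114.09°.

|L|−L_z,max ≈ 0.4495ℏ; |L| = √6 ℏ ≈ 2.449ℏ; θ(m_l=-1) ≈ 114.09°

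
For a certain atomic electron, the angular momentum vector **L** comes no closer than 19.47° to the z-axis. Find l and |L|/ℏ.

l = 8, |L| = 6√2 ℏ ≈ 8.485ℏ

cos θ_min = l/√(l(l+1)) = √(l/(l+1)), so l/(l+1) = cos²(19.47°) = 0.8889.
Thus l = 0.8889/(1 − 0.8889) ≈ 8.
Then |L| = ℏ√(8·9) = 6√2 ℏ.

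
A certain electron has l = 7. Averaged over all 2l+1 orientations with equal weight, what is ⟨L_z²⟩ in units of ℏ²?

The allowed m_l values are -7, -6, -5, -4, -3, -2, -1, 0, 1, 2, 3, 4, 5, 6, 7.
⟨L_z²⟩ = ℏ²·(Σ m_l²)/(2l+1) = ℏ²·280/15 = 18.67ℏ².

⟨L_z²⟩ = 18.67 ℏ²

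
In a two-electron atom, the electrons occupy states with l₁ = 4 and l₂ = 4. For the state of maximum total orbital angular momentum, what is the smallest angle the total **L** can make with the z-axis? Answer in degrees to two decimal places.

θ_min ≈ 19.47°

By the triangle rule, |l₁ − l₂| ≤ L ≤ l₁ + l₂.
L ∈ {0, 1, 2, 3, 4, 5, 6, 7, 8}.
The maximum is L = 8, with |L_tot| = ℏ√(8·9) = 6√2 ℏ.
The minimum angle with z is arccos(8/√72) ≈ 19.47°.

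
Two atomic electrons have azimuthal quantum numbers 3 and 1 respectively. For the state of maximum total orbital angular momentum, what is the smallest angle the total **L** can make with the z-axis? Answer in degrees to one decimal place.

By the triangle rule, |l₁ − l₂| ≤ L ≤ l₁ + l₂.
So L can be 2, 3, 4.
The maximum is L = 4, with |L_tot| = ℏ√(4·5) = 2√5 ℏ.
The minimum angle with z is arccos(4/√20) ≈ 26.6°.

θ_min ≈ 26.6°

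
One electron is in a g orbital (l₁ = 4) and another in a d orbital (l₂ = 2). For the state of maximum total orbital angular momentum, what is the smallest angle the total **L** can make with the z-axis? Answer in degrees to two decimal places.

θ_min ≈ 22.21°

The total orbital quantum number L ranges from |l₁ − l₂| to l₁ + l₂ in integer steps.
L ∈ {2, 3, 4, 5, 6}.
The maximum is L = 6, with |L_tot| = ℏ√(6·7) = √42 ℏ.
The minimum angle with z is arccos(6/√42) ≈ 22.21°.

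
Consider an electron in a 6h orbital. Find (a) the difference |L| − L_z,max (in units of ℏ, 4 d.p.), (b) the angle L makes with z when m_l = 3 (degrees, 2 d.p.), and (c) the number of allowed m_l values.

The 6h subshell has l = 5.
|L| − L_z,max = (√30 − 5)ℏ ≈ 0.4772ℏ.
For m_l = 3: cos θ = 3/√30, θ ≈ 56.79°.
There are 2l+1 = 11 values of m_l.

|L|−L_z,max ≈ 0.4772ℏ; θ(m_l=3) ≈ 56.79°; 11 values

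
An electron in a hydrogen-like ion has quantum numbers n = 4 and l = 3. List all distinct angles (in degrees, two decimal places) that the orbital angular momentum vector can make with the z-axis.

θ ∈ {30.00°, 54.74°, 73.22°, 90.00°, 106.78°, 125.26°, 150.00°}

|L|² = l(l+1)ℏ² = 12ℏ², so |L| = 2√3 ℏ.
cos θ = m_l/√12 for each m_l ∈ {-3, -2, -1, 0, 1, 2, 3}.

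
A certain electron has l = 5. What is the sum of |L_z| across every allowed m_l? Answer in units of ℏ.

The allowed m_l values are -5, -4, -3, -2, -1, 0, 1, 2, 3, 4, 5.
Σ|m_l| = 2(1+2+…+5) = 30.

Σ|L_z| = 30 ℏ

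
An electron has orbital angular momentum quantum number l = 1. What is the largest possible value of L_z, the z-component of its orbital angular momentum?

L_z = m_l ℏ with m_l ∈ {−1, …, 1}; the maximum is m_l = 1.

L_z,max = 1ℏ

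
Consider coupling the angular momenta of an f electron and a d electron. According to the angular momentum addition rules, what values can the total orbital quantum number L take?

L = 1, 2, 3, 4, 5

By the triangle rule, |l₁ − l₂| ≤ L ≤ l₁ + l₂.
L ∈ {1, 2, 3, 4, 5}.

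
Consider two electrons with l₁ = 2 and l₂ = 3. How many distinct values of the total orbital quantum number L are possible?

5

L runs from |2 − 3| = 1 to 2 + 3 = 5.
L ∈ {1, 2, 3, 4, 5}.
That is 5 values.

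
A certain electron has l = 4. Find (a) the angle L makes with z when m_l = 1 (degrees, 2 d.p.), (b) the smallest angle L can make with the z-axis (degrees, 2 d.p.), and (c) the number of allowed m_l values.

For m_l = 1: cos θ = 1/√20, θ ≈ 77.08°.
cos θ_min = 4/√20, so θ_min ≈ 26.57°.
There are 2l+1 = 9 values of m_l.

θ(m_l=1) ≈ 77.08°; θ_min ≈ 26.57°; 9 values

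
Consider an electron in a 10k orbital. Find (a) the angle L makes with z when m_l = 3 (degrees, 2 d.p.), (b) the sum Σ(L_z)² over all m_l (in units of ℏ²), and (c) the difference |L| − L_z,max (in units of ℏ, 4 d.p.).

The 10k subshell has l = 7.
For m_l = 3: cos θ = 3/√56, θ ≈ 66.37°.
Σ m_l² = 280, so Σ(L_z)² = 280 ℏ².
|L| − L_z,max = (2√14 − 7)ℏ ≈ 0.4833ℏ.

θ(m_l=3) ≈ 66.37°; Σ(L_z)² = 280 ℏ²; |L|−L_z,max ≈ 0.4833ℏ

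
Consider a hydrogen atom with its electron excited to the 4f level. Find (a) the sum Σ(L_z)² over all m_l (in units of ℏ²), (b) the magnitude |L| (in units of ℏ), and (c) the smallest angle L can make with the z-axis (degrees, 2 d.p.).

The 4f level has l = 3.
Σ m_l² = 28, so Σ(L_z)² = 28 ℏ².
|L| = ℏ√(3·4) = 2√3 ℏ ≈ 3.464ℏ.
cos θ_min = 3/√12, so θ_min ≈ 30.00°.

Σ(L_z)² = 28 ℏ²; |L| = 2√3 ℏ ≈ 3.464ℏ; θ_min ≈ 30.00°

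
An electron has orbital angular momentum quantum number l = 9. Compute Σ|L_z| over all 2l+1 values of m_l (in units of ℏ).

Σ|L_z| = 90 ℏ

m_l ∈ {-9, -8, -7, -6, -5, -4, -3, -2, -1, 0, 1, 2, 3, 4, 5, 6, 7, 8, 9}.
Σ|m_l| = 2(1+2+…+9) = 90.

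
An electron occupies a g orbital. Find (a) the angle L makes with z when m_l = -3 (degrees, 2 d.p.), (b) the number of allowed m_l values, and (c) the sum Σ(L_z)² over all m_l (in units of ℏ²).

For a g orbital, l = 4.
For m_l = -3: cos θ = -3/√20, θ ≈ 132.13°.
There are 2l+1 = 9 values of m_l.
Σ m_l² = 60, so Σ(L_z)² = 60 ℏ².

θ(m_l=-3) ≈ 132.13°; 9 values; Σ(L_z)² = 60 ℏ²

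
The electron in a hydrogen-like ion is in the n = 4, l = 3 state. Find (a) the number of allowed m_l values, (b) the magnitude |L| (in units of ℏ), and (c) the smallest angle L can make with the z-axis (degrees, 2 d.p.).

7 values; |L| = 2√3 ℏ ≈ 3.464ℏ; θ_min ≈ 30.00°

There are 2l+1 = 7 values of m_l.
|L| = ℏ√(3·4) = 2√3 ℏ ≈ 3.464ℏ.
cos θ_min = 3/√12, so θ_min ≈ 30.00°.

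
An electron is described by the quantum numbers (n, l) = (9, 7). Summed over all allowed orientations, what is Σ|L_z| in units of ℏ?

Σ|L_z| = 56 ℏ

m_l ∈ {-7, -6, -5, -4, -3, -2, -1, 0, 1, 2, 3, 4, 5, 6, 7}.
Σ|m_l| = 2(1+2+…+7) = 56.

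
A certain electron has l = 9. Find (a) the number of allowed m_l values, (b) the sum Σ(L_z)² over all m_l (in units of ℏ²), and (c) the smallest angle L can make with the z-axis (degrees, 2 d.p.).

19 values; Σ(L_z)² = 570 ℏ²; θ_min ≈ 18.43°

There are 2l+1 = 19 values of m_l.
Σ m_l² = 570, so Σ(L_z)² = 570 ℏ².
cos θ_min = 9/√90, so θ_min ≈ 18.43°.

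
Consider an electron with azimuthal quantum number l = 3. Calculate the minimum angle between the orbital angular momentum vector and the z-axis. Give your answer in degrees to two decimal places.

θ_min ≈ 30.00°

|L| = ℏ√(l(l+1)) = 2√3 ℏ.
The smallest angle corresponds to the largest L_z, i.e. m_l = l = 3, giving L_z = 3ℏ.
cos θ_min = 3/√12, so θ_min ≈ 30.00°.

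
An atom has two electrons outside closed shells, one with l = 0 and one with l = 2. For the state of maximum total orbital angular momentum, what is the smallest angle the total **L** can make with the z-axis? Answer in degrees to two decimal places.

θ_min ≈ 35.26°

The total orbital quantum number L ranges from |l₁ − l₂| to l₁ + l₂ in integer steps.
Allowed values: L = 2.
The maximum is L = 2, with |L_tot| = ℏ√(2·3) = √6 ℏ.
The minimum angle with z is arccos(2/√6) ≈ 35.26°.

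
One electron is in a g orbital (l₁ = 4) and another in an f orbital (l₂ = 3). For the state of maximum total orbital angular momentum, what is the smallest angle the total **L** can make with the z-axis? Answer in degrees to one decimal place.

The total orbital quantum number L ranges from |l₁ − l₂| to l₁ + l₂ in integer steps.
L ∈ {1, 2, 3, 4, 5, 6, 7}.
The maximum is L = 7, with |L_tot| = ℏ√(7·8) = 2√14 ℏ.
The minimum angle with z is arccos(7/√56) ≈ 20.7°.

θ_min ≈ 20.7°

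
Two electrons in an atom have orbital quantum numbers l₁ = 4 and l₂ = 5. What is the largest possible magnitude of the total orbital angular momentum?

L runs from |4 − 5| = 1 to 4 + 5 = 9.
L ∈ {1, 2, 3, 4, 5, 6, 7, 8, 9}.
The largest magnitude corresponds to L = 9: |L_tot| = ℏ√(9·10) = 3√10 ℏ.

|L_tot|_max = 3√10 ℏ ≈ 9.487ℏ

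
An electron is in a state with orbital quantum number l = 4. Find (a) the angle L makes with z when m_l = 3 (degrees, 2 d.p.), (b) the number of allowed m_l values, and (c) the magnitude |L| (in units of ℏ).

For m_l = 3: cos θ = 3/√20, θ ≈ 47.87°.
There are 2l+1 = 9 values of m_l.
|L| = ℏ√(4·5) = 2√5 ℏ ≈ 4.472ℏ.

θ(m_l=3) ≈ 47.87°; 9 values; |L| = 2√5 ℏ ≈ 4.472ℏ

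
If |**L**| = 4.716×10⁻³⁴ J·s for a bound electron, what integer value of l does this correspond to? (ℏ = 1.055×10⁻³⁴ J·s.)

Dividing by ℏ: |L|/ℏ ≈ 4.470.
l(l+1) ≈ 4.470² ≈ 19.98, so l = 4.

l = 4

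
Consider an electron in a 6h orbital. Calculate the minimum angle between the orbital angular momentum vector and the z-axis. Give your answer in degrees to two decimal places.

The 6h subshell has l = 5.
|L| = √(l(l+1)) ℏ = √30 ℏ.
The smallest angle corresponds to the largest L_z, i.e. m_l = l = 5, giving L_z = 5ℏ.
cos θ_min = 5/√30, so θ_min ≈ 24.09°.

θ_min ≈ 24.09°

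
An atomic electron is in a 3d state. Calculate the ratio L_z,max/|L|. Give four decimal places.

L_z,max/|L| = 0.8165

The 3d subshell has l = 2.
|L| = √6 ℏ ≈ 2.4495ℏ, while L_z,max = lℏ = 2ℏ.
L_z,max/|L| = 2/√6 = 0.8165.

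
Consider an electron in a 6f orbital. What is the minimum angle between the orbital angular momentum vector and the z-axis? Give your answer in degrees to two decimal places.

θ_min ≈ 30.00°

The 6f subshell has l = 3.
|L| = ℏ√(l(l+1)) = 2√3 ℏ.
The smallest angle corresponds to the largest L_z, i.e. m_l = l = 3, giving L_z = 3ℏ.
cos θ_min = 3/√12, so θ_min ≈ 30.00°.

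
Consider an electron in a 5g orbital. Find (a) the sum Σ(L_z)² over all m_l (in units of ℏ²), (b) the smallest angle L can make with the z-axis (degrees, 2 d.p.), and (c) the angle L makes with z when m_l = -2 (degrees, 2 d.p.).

Σ(L_z)² = 60 ℏ²; θ_min ≈ 26.57°; θ(m_l=-2) ≈ 116.57°

The 5g subshell has l = 4.
Σ m_l² = 60, so Σ(L_z)² = 60 ℏ².
cos θ_min = 4/√20, so θ_min ≈ 26.57°.
For m_l = -2: cos θ = -2/√20, θ ≈ 116.57°.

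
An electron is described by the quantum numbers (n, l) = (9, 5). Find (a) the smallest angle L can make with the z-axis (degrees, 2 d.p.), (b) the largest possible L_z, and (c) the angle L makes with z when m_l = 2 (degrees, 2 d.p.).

cos θ_min = 5/√30, so θ_min ≈ 24.09°.
L_z,max = lℏ = 5ℏ.
For m_l = 2: cos θ = 2/√30, θ ≈ 68.58°.

θ_min ≈ 24.09°; L_z,max = 5ℏ; θ(m_l=2) ≈ 68.58°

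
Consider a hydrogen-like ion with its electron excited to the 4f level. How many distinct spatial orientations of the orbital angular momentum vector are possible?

7

The 4f level has l = 3.
The number of m_l values is 2l + 1 = 2·3 + 1 = 7.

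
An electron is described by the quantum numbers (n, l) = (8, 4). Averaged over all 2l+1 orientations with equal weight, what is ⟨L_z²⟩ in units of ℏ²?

m_l runs from −4 to 4, i.e. {-4, -3, -2, -1, 0, 1, 2, 3, 4}.
⟨L_z²⟩ = ℏ²·l(l+1)/3 = 6.667ℏ².

⟨L_z²⟩ = 6.667 ℏ²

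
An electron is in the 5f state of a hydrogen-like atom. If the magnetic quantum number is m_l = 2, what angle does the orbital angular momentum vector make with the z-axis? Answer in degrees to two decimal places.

The 5f subshell has l = 3.
|L|² = l(l+1)ℏ² = 12ℏ², so |L| = 2√3 ℏ.
L_z = m_l ℏ = 2ℏ.
cos θ = L_z/|L| = 2/√12, so θ ≈ 54.74°.

θ ≈ 54.74°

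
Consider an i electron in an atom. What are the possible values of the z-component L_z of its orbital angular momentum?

L_z ∈ {−6ℏ, −5ℏ, −4ℏ, −3ℏ, −2ℏ, −ℏ, 0, ℏ, 2ℏ, 3ℏ, 4ℏ, 5ℏ, 6ℏ}

For an i orbital, l = 6.
L_z = m_l ℏ with m_l ranging from −l to +l in integer steps.
For l = 6: m_l ∈ {-6, -5, -4, -3, -2, -1, 0, 1, 2, 3, 4, 5, 6}.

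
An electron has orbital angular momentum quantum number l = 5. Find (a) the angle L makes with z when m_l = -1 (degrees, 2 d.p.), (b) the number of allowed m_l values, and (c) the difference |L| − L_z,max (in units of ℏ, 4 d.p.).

For m_l = -1: cos θ = -1/√30, θ ≈ 100.52°.
There are 2l+1 = 11 values of m_l.
|L| − L_z,max = (√30 − 5)ℏ ≈ 0.4772ℏ.

θ(m_l=-1) ≈ 100.52°; 11 values; |L|−L_z,max ≈ 0.4772ℏ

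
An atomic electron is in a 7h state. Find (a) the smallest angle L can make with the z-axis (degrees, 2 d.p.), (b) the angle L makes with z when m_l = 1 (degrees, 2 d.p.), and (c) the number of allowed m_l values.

θ_min ≈ 24.09°; θ(m_l=1) ≈ 79.48°; 11 values

For 7h, l = 5.
cos θ_min = 5/√30, so θ_min ≈ 24.09°.
For m_l = 1: cos θ = 1/√30, θ ≈ 79.48°.
There are 2l+1 = 11 values of m_l.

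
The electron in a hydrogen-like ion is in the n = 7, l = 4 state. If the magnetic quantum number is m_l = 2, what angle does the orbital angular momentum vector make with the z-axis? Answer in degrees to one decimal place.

|L| = ℏ√(l(l+1)) = 2√5 ℏ.
L_z = m_l ℏ = 2ℏ.
cos θ = L_z/|L| = 2/√20, so θ ≈ 63.4°.

θ ≈ 63.4°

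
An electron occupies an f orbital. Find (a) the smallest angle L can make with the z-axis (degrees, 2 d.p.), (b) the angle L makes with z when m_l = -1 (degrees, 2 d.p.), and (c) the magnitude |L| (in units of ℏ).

For an f orbital, l = 3.
cos θ_min = 3/√12, so θ_min ≈ 30.00°.
For m_l = -1: cos θ = -1/√12, θ ≈ 106.78°.
|L| = ℏ√(3·4) = 2√3 ℏ ≈ 3.464ℏ.

θ_min ≈ 30.00°; θ(m_l=-1) ≈ 106.78°; |L| = 2√3 ℏ ≈ 3.464ℏ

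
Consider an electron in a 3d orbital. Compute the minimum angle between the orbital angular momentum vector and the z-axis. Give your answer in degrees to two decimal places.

The 3d subshell has l = 2.
|L| = ℏ√(l(l+1)) = √6 ℏ.
The smallest angle corresponds to the largest L_z, i.e. m_l = l = 2, giving L_z = 2ℏ.
cos θ_min = 2/√6, so θ_min ≈ 35.26°.

θ_min ≈ 35.26°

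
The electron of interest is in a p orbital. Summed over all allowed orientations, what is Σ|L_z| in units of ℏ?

The letter p corresponds to l = 1.
m_l runs from −1 to 1, i.e. {-1, 0, 1}.
Σ|m_l| = l(l+1) = 2.

Σ|L_z| = 2 ℏ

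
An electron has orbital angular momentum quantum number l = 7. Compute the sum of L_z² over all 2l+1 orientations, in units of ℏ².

Σ(L_z)² = 280 ℏ²

m_l ∈ {-7, -6, -5, -4, -3, -2, -1, 0, 1, 2, 3, 4, 5, 6, 7}.
Σ m_l² = l(l+1)(2l+1)/3 = 7·8·15/3 = 280.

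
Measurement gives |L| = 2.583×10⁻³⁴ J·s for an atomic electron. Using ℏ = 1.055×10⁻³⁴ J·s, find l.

In units of ℏ, |L| ≈ 2.448.
l(l+1) ≈ 2.448² ≈ 5.99, so l = 2.

l = 2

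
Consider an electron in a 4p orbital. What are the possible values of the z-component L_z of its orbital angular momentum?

For 4p, l = 1.
L_z = m_l ℏ with m_l ranging from −l to +l in integer steps.
For l = 1: m_l ∈ {-1, 0, 1}.

L_z ∈ {−ℏ, 0, ℏ}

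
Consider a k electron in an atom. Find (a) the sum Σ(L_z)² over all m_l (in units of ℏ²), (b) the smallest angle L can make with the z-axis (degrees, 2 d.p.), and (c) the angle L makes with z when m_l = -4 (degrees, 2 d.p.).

For a k orbital, l = 7.
Σ m_l² = 280, so Σ(L_z)² = 280 ℏ².
cos θ_min = 7/√56, so θ_min ≈ 20.70°.
For m_l = -4: cos θ = -4/√56, θ ≈ 122.31°.

Σ(L_z)² = 280 ℏ²; θ_min ≈ 20.70°; θ(m_l=-4) ≈ 122.31°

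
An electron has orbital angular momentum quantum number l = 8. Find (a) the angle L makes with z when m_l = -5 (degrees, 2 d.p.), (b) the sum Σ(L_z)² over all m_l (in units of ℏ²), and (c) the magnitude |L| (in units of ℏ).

θ(m_l=-5) ≈ 126.10°; Σ(L_z)² = 408 ℏ²; |L| = 6√2 ℏ ≈ 8.485ℏ

For m_l = -5: cos θ = -5/√72, θ ≈ 126.10°.
Σ m_l² = 408, so Σ(L_z)² = 408 ℏ².
|L| = ℏ√(8·9) = 6√2 ℏ ≈ 8.485ℏ.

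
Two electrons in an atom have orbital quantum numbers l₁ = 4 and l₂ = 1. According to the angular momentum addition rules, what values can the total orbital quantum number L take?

Angular momentum addition gives L = |l₁ − l₂|, …, l₁ + l₂.
L ∈ {3, 4, 5}.

L = 3, 4, 5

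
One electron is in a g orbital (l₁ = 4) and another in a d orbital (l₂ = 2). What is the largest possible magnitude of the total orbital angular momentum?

The total orbital quantum number L ranges from |l₁ − l₂| to l₁ + l₂ in integer steps.
So L can be 2, 3, 4, 5, 6.
The largest magnitude corresponds to L = 6: |L_tot| = ℏ√(6·7) = √42 ℏ.

|L_tot|_max = √42 ℏ ≈ 6.481ℏ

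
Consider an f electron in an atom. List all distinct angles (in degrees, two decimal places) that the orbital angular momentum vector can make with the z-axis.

θ ∈ {30.00°, 54.74°, 73.22°, 90.00°, 106.78°, 125.26°, 150.00°}

F corresponds to l = 3.
|L| = √(l(l+1)) ℏ = 2√3 ℏ.
cos θ = m_l/√12 for each m_l ∈ {-3, -2, -1, 0, 1, 2, 3}.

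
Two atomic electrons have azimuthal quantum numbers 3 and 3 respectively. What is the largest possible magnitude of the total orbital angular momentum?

|L_tot|_max = √42 ℏ ≈ 6.481ℏ

L runs from |3 − 3| = 0 to 3 + 3 = 6.
Allowed values: L = 0, 1, 2, 3, 4, 5, 6.
The largest magnitude corresponds to L = 6: |L_tot| = ℏ√(6·7) = √42 ℏ.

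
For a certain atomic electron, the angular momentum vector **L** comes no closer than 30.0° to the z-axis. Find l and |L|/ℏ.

cos²θ_min = l/(l+1) = 0.7500.
l = cos²θ/sin²θ ≈ 3.
Then |L| = ℏ√(3·4) = 2√3 ℏ.

l = 3, |L| = 2√3 ℏ ≈ 3.464ℏ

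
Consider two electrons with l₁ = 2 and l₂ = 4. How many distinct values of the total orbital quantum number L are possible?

5

Angular momentum addition gives L = |l₁ − l₂|, …, l₁ + l₂.
Allowed values: L = 2, 3, 4, 5, 6.
That is 5 values.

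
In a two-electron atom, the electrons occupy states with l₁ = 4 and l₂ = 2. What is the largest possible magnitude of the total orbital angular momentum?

|L_tot|_max = √42 ℏ ≈ 6.481ℏ

The total orbital quantum number L ranges from |l₁ − l₂| to l₁ + l₂ in integer steps.
So L can be 2, 3, 4, 5, 6.
The largest magnitude corresponds to L = 6: |L_tot| = ℏ√(6·7) = √42 ℏ.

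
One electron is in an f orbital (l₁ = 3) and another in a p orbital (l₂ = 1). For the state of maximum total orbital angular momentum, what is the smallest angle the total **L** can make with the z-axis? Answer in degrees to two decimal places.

L runs from |3 − 1| = 2 to 3 + 1 = 4.
So L can be 2, 3, 4.
The maximum is L = 4, with |L_tot| = ℏ√(4·5) = 2√5 ℏ.
The minimum angle with z is arccos(4/√20) ≈ 26.57°.

θ_min ≈ 26.57°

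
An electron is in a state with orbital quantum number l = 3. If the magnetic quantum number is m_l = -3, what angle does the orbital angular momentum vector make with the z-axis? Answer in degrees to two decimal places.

θ ≈ 150.00°

|L| = ℏ√(l(l+1)) = 2√3 ℏ.
L_z = m_l ℏ = −3ℏ.
cos θ = L_z/|L| = -3/√12, so θ ≈ 150.00°.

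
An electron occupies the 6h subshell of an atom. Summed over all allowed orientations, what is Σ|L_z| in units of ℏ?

6h means n = 6, l = 5.
m_l runs from −5 to 5, i.e. {-5, -4, -3, -2, -1, 0, 1, 2, 3, 4, 5}.
Σ|m_l| = 2·5(5+1)/2 = 30.

Σ|L_z| = 30 ℏ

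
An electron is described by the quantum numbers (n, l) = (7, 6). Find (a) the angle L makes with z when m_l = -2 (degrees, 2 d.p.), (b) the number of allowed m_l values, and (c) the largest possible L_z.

For m_l = -2: cos θ = -2/√42, θ ≈ 107.98°.
There are 2l+1 = 13 values of m_l.
L_z,max = lℏ = 6ℏ.

θ(m_l=-2) ≈ 107.98°; 13 values; L_z,max = 6ℏ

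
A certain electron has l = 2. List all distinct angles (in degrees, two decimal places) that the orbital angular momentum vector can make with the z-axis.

θ ∈ {35.26°, 65.91°, 90.00°, 114.09°, 144.74°}

|L|² = l(l+1)ℏ² = 6ℏ², so |L| = √6 ℏ.
cos θ = m_l/√6 for each m_l ∈ {-2, -1, 0, 1, 2}.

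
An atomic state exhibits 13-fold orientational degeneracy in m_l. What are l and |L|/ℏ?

l = 6, |L| = √42 ℏ ≈ 6.481ℏ

13 = 2l + 1, so l = (13−1)/2 = 6.
|L| = ℏ√(l(l+1)) = ℏ√(6·7) = √42 ℏ.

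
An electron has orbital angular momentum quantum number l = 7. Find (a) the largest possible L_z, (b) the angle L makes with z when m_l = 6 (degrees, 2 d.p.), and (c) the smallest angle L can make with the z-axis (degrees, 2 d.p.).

L_z,max = 7ℏ; θ(m_l=6) ≈ 36.70°; θ_min ≈ 20.70°

L_z,max = lℏ = 7ℏ.
For m_l = 6: cos θ = 6/√56, θ ≈ 36.70°.
cos θ_min = 7/√56, so θ_min ≈ 20.70°.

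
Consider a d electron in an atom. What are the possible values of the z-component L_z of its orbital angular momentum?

A d state has l = 2.
L_z = m_l ℏ with m_l ranging from −l to +l in integer steps.
For l = 2: m_l ∈ {-2, -1, 0, 1, 2}.

L_z ∈ {−2ℏ, −ℏ, 0, ℏ, 2ℏ}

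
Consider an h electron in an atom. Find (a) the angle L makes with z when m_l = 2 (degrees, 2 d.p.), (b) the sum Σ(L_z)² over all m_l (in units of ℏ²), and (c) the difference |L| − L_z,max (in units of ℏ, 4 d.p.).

An h state has l = 5.
For m_l = 2: cos θ = 2/√30, θ ≈ 68.58°.
Σ m_l² = 110, so Σ(L_z)² = 110 ℏ².
|L| − L_z,max = (√30 − 5)ℏ ≈ 0.4772ℏ.

θ(m_l=2) ≈ 68.58°; Σ(L_z)² = 110 ℏ²; |L|−L_z,max ≈ 0.4772ℏ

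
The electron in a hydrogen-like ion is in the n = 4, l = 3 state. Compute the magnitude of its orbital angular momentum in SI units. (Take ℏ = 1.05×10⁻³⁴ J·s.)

|L| = ℏ√(l(l+1)) = ℏ√(3·4) = 2√3 ℏ
Numerically, |L| = 3.464 × (1.05×10⁻³⁴ J·s) = 3.64×10⁻³⁴ J·s.

|L| = 3.64×10⁻³⁴ J·s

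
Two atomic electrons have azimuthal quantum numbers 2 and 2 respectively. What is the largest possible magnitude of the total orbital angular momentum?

|L_tot|_max = 2√5 ℏ ≈ 4.472ℏ

Angular momentum addition gives L = |l₁ − l₂|, …, l₁ + l₂.
L ∈ {0, 1, 2, 3, 4}.
The largest magnitude corresponds to L = 4: |L_tot| = ℏ√(4·5) = 2√5 ℏ.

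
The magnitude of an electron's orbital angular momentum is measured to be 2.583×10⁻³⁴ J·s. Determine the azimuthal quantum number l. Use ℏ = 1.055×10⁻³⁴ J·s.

In units of ℏ, |L| ≈ 2.448.
l(l+1) ≈ 2.448² ≈ 5.99, so l = 2.

l = 2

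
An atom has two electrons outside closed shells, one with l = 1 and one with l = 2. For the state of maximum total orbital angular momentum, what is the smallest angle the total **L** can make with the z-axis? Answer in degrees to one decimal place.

L runs from |1 − 2| = 1 to 1 + 2 = 3.
L ∈ {1, 2, 3}.
The maximum is L = 3, with |L_tot| = ℏ√(3·4) = 2√3 ℏ.
The minimum angle with z is arccos(3/√12) ≈ 30.0°.

θ_min ≈ 30.0°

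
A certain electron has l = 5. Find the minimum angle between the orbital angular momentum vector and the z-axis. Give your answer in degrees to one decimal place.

θ_min ≈ 24.1°

|L|² = l(l+1)ℏ² = 30ℏ², so |L| = √30 ℏ.
The smallest angle corresponds to the largest L_z, i.e. m_l = l = 5, giving L_z = 5ℏ.
cos θ_min = 5/√30, so θ_min ≈ 24.1°.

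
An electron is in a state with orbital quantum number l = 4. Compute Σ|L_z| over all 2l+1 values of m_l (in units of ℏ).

m_l ∈ {-4, -3, -2, -1, 0, 1, 2, 3, 4}.
Σ|m_l| = l(l+1) = 20.

Σ|L_z| = 20 ℏ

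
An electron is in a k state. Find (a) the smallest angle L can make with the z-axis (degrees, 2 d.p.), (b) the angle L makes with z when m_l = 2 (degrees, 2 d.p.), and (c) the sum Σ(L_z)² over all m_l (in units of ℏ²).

For a k orbital, l = 7.
cos θ_min = 7/√56, so θ_min ≈ 20.70°.
For m_l = 2: cos θ = 2/√56, θ ≈ 74.50°.
Σ m_l² = 280, so Σ(L_z)² = 280 ℏ².

θ_min ≈ 20.70°; θ(m_l=2) ≈ 74.50°; Σ(L_z)² = 280 ℏ²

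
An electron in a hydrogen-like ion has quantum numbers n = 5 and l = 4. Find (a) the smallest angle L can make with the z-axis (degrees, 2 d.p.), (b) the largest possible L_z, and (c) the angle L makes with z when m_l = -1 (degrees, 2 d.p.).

cos θ_min = 4/√20, so θ_min ≈ 26.57°.
L_z,max = lℏ = 4ℏ.
For m_l = -1: cos θ = -1/√20, θ ≈ 102.92°.

θ_min ≈ 26.57°; L_z,max = 4ℏ; θ(m_l=-1) ≈ 102.92°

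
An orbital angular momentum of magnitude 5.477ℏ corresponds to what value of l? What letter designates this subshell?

|L| = ℏ√(l(l+1)), so l(l+1) = 30.
The positive root is l = 5.

l = 5 (h orbital)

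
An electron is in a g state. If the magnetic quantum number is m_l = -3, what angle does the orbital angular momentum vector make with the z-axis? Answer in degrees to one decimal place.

θ ≈ 132.1°

For a g orbital, l = 4.
|L|² = l(l+1)ℏ² = 20ℏ², so |L| = 2√5 ℏ.
L_z = m_l ℏ = −3ℏ.
cos θ = L_z/|L| = -3/√20, so θ ≈ 132.1°.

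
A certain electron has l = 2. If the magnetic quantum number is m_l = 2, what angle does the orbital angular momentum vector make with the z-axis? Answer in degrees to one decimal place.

θ ≈ 35.3°

|L|² = l(l+1)ℏ² = 6ℏ², so |L| = √6 ℏ.
L_z = m_l ℏ = 2ℏ.
cos θ = L_z/|L| = 2/√6, so θ ≈ 35.3°.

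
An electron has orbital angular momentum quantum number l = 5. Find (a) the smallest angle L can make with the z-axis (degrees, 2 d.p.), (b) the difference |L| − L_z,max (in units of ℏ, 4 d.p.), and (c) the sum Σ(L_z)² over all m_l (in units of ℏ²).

θ_min ≈ 24.09°; |L|−L_z,max ≈ 0.4772ℏ; Σ(L_z)² = 110 ℏ²

cos θ_min = 5/√30, so θ_min ≈ 24.09°.
|L| − L_z,max = (√30 − 5)ℏ ≈ 0.4772ℏ.
Σ m_l² = 110, so Σ(L_z)² = 110 ℏ².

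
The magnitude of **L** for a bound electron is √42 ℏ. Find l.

|L| = ℏ√(l(l+1)), so l(l+1) = 42.
The positive root is l = 6.

l = 6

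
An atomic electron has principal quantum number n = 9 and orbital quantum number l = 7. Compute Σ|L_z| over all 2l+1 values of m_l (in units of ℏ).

Σ|L_z| = 56 ℏ

The allowed m_l values are -7, -6, -5, -4, -3, -2, -1, 0, 1, 2, 3, 4, 5, 6, 7.
Σ|m_l| = 2(1+2+…+7) = 56.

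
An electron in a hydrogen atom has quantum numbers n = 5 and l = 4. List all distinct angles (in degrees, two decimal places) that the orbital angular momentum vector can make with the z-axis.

θ ∈ {26.57°, 47.87°, 63.43°, 77.08°, 90.00°, 102.92°, 116.57°, 132.13°, 153.43°}

|L| = ℏ√(l(l+1)) = 2√5 ℏ.
cos θ = m_l/√20 for each m_l ∈ {-4, -3, -2, -1, 0, 1, 2, 3, 4}.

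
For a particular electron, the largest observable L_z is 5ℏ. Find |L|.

|L| = √30 ℏ ≈ 5.477ℏ

The maximum L_z equals lℏ, giving l = 5.
|L| = ℏ√(l(l+1)) = √30 ℏ.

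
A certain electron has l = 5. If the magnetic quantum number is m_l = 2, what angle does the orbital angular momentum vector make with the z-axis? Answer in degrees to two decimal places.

|L| = √(l(l+1)) ℏ = √30 ℏ.
L_z = m_l ℏ = 2ℏ.
cos θ = L_z/|L| = 2/√30, so θ ≈ 68.58°.

θ ≈ 68.58°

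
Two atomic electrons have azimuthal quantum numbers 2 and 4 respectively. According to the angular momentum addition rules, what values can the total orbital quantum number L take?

L runs from |2 − 4| = 2 to 2 + 4 = 6.
L ∈ {2, 3, 4, 5, 6}.

L = 2, 3, 4, 5, 6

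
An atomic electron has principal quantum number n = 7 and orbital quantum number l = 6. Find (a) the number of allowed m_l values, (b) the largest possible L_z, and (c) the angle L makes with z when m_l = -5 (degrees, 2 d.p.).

There are 2l+1 = 13 values of m_l.
L_z,max = lℏ = 6ℏ.
For m_l = -5: cos θ = -5/√42, θ ≈ 140.49°.

13 values; L_z,max = 6ℏ; θ(m_l=-5) ≈ 140.49°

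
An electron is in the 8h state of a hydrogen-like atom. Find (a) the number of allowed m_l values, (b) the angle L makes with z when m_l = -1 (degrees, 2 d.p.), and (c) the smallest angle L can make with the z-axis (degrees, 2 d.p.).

8h means n = 8, l = 5.
There are 2l+1 = 11 values of m_l.
For m_l = -1: cos θ = -1/√30, θ ≈ 100.52°.
cos θ_min = 5/√30, so θ_min ≈ 24.09°.

11 values; θ(m_l=-1) ≈ 100.52°; θ_min ≈ 24.09°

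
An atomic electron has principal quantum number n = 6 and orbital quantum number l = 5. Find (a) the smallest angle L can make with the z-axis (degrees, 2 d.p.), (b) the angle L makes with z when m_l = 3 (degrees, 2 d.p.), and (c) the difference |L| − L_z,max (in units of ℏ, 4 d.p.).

θ_min ≈ 24.09°; θ(m_l=3) ≈ 56.79°; |L|−L_z,max ≈ 0.4772ℏ

cos θ_min = 5/√30, so θ_min ≈ 24.09°.
For m_l = 3: cos θ = 3/√30, θ ≈ 56.79°.
|L| − L_z,max = (√30 − 5)ℏ ≈ 0.4772ℏ.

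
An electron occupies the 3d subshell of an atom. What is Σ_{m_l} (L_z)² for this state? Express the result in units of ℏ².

For 3d, l = 2.
m_l runs from −2 to 2, i.e. {-2, -1, 0, 1, 2}.
Σ m_l² = l(l+1)(2l+1)/3 = 2·3·5/3 = 10.

Σ(L_z)² = 10 ℏ²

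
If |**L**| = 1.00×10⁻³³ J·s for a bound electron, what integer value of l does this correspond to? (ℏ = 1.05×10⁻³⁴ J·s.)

Dividing by ℏ: |L|/ℏ ≈ 9.524.
Set l(l+1) = 90.70; the integer solution is l = 9.

l = 9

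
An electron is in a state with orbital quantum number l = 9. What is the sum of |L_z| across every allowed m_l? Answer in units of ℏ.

Σ|L_z| = 90 ℏ

The allowed m_l values are -9, -8, -7, -6, -5, -4, -3, -2, -1, 0, 1, 2, 3, 4, 5, 6, 7, 8, 9.
Σ|m_l| = 2·9(9+1)/2 = 90.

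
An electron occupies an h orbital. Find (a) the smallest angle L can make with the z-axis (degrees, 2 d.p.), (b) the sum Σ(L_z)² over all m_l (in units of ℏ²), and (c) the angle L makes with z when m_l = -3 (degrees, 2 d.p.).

θ_min ≈ 24.09°; Σ(L_z)² = 110 ℏ²; θ(m_l=-3) ≈ 123.21°

The letter h corresponds to l = 5.
cos θ_min = 5/√30, so θ_min ≈ 24.09°.
Σ m_l² = 110, so Σ(L_z)² = 110 ℏ².
For m_l = -3: cos θ = -3/√30, θ ≈ 123.21°.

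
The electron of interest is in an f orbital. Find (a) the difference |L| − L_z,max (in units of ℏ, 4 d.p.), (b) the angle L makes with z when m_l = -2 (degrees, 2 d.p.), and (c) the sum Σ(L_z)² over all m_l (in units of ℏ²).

F corresponds to l = 3.
|L| − L_z,max = (2√3 − 3)ℏ ≈ 0.4641ℏ.
For m_l = -2: cos θ = -2/√12, θ ≈ 125.26°.
Σ m_l² = 28, so Σ(L_z)² = 28 ℏ².

|L|−L_z,max ≈ 0.4641ℏ; θ(m_l=-2) ≈ 125.26°; Σ(L_z)² = 28 ℏ²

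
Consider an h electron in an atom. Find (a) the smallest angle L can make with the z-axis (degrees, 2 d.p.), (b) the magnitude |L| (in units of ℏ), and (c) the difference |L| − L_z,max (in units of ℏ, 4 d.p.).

For an h orbital, l = 5.
cos θ_min = 5/√30, so θ_min ≈ 24.09°.
|L| = ℏ√(5·6) = √30 ℏ ≈ 5.477ℏ.
|L| − L_z,max = (√30 − 5)ℏ ≈ 0.4772ℏ.

θ_min ≈ 24.09°; |L| = √30 ℏ ≈ 5.477ℏ; |L|−L_z,max ≈ 0.4772ℏ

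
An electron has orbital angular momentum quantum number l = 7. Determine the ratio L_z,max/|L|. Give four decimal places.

L_z,max/|L| = 0.9354

|L| = 2√14 ℏ ≈ 7.4833ℏ, while L_z,max = lℏ = 7ℏ.
L_z,max/|L| = 7/√56 = 0.9354.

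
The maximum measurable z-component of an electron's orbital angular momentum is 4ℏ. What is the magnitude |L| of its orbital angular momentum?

L_z,max = lℏ, so l = 4.
Then |L| = ℏ√(4·5) = 2√5 ℏ.

|L| = 2√5 ℏ ≈ 4.472ℏ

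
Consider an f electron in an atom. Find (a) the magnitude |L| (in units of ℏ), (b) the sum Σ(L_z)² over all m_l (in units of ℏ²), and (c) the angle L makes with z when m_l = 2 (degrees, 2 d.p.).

|L| = 2√3 ℏ ≈ 3.464ℏ; Σ(L_z)² = 28 ℏ²; θ(m_l=2) ≈ 54.74°

The letter f corresponds to l = 3.
|L| = ℏ√(3·4) = 2√3 ℏ ≈ 3.464ℏ.
Σ m_l² = 28, so Σ(L_z)² = 28 ℏ².
For m_l = 2: cos θ = 2/√12, θ ≈ 54.74°.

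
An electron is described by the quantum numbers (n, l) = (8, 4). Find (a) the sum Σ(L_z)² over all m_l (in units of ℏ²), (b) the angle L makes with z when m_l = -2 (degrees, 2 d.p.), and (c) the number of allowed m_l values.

Σ m_l² = 60, so Σ(L_z)² = 60 ℏ².
For m_l = -2: cos θ = -2/√20, θ ≈ 116.57°.
There are 2l+1 = 9 values of m_l.

Σ(L_z)² = 60 ℏ²; θ(m_l=-2) ≈ 116.57°; 9 values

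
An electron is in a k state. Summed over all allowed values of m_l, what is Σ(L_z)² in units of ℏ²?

K corresponds to l = 7.
m_l ∈ {-7, -6, -5, -4, -3, -2, -1, 0, 1, 2, 3, 4, 5, 6, 7}.
Σ m_l² = l(l+1)(2l+1)/3 = 7·8·15/3 = 280.

Σ(L_z)² = 280 ℏ²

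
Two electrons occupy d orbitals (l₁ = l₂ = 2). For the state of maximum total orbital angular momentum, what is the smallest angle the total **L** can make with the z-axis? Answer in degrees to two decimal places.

θ_min ≈ 26.57°

Angular momentum addition gives L = |l₁ − l₂|, …, l₁ + l₂.
Allowed values: L = 0, 1, 2, 3, 4.
The maximum is L = 4, with |L_tot| = ℏ√(4·5) = 2√5 ℏ.
The minimum angle with z is arccos(4/√20) ≈ 26.57°.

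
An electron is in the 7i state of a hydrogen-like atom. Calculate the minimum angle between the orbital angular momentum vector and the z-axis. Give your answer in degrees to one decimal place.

For 7i, l = 6.
|L|² = l(l+1)ℏ² = 42ℏ², so |L| = √42 ℏ.
The smallest angle corresponds to the largest L_z, i.e. m_l = l = 6, giving L_z = 6ℏ.
cos θ_min = 6/√42, so θ_min ≈ 22.2°.

θ_min ≈ 22.2°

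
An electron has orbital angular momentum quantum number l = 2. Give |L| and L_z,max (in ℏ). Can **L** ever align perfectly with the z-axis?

No: L_z,max = 2ℏ < |L| = √6 ℏ ≈ 2.449ℏ

|L| = √6 ℏ ≈ 2.4495ℏ, while L_z,max = lℏ = 2ℏ.
Since |L| > L_z,max, the vector can never point exactly along z; the closest it comes is θ_min = arccos(2/√6) ≈ 35.3°.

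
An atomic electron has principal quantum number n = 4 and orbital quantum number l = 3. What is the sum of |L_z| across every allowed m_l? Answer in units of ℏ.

The allowed m_l values are -3, -2, -1, 0, 1, 2, 3.
Σ|m_l| = 2(1+2+…+3) = 12.

Σ|L_z| = 12 ℏ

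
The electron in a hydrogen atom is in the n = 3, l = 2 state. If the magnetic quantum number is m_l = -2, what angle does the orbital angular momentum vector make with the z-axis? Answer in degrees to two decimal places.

θ ≈ 144.74°

|L| = √(l(l+1)) ℏ = √6 ℏ.
L_z = m_l ℏ = −2ℏ.
cos θ = L_z/|L| = -2/√6, so θ ≈ 144.74°.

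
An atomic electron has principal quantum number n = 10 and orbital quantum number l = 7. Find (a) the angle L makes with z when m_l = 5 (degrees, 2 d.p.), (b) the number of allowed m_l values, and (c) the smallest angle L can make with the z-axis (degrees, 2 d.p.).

θ(m_l=5) ≈ 48.08°; 15 values; θ_min ≈ 20.70°

For m_l = 5: cos θ = 5/√56, θ ≈ 48.08°.
There are 2l+1 = 15 values of m_l.
cos θ_min = 7/√56, so θ_min ≈ 20.70°.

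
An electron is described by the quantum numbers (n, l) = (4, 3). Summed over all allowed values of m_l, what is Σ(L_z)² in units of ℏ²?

m_l runs from −3 to 3, i.e. {-3, -2, -1, 0, 1, 2, 3}.
Summing m² from −3 to 3: Σ m_l² = 28.

Σ(L_z)² = 28 ℏ²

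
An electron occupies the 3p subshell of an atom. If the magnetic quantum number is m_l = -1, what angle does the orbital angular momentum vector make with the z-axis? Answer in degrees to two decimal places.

θ ≈ 135.00°

3p means n = 3, l = 1.
|L| = ℏ√(l(l+1)) = √2 ℏ.
L_z = m_l ℏ = −1ℏ.
cos θ = L_z/|L| = -1/√2, so θ ≈ 135.00°.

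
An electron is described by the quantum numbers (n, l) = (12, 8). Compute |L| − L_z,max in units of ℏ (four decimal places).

|L| = 6√2 ℏ ≈ 8.4853ℏ, while L_z,max = lℏ = 8ℏ.
The difference is (6√2 − 8)ℏ ≈ 0.4853ℏ.

|L| − L_z,max ≈ 0.4853ℏ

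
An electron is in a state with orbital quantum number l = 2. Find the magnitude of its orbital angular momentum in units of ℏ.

|L| = √6 ℏ ≈ 2.449ℏ

|L| = ℏ√(l(l+1)) = ℏ√(2·3) = √6 ℏ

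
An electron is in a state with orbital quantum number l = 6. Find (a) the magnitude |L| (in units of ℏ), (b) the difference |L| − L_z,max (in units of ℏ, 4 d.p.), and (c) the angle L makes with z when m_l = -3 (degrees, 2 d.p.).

|L| = √42 ℏ ≈ 6.481ℏ; |L|−L_z,max ≈ 0.4807ℏ; θ(m_l=-3) ≈ 117.58°

|L| = ℏ√(6·7) = √42 ℏ ≈ 6.481ℏ.
|L| − L_z,max = (√42 − 6)ℏ ≈ 0.4807ℏ.
For m_l = -3: cos θ = -3/√42, θ ≈ 117.58°.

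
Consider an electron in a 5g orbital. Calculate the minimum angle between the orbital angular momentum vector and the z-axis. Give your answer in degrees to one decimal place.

The 5g subshell has l = 4.
|L| = ℏ√(l(l+1)) = 2√5 ℏ.
The smallest angle corresponds to the largest L_z, i.e. m_l = l = 4, giving L_z = 4ℏ.
cos θ_min = 4/√20, so θ_min ≈ 26.6°.

θ_min ≈ 26.6°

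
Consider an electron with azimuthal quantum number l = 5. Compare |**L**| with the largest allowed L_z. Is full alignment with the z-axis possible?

|L| = √30 ℏ ≈ 5.4772ℏ, while L_z,max = lℏ = 5ℏ.
Since |L| > L_z,max, the vector can never point exactly along z; the closest it comes is θ_min = arccos(5/√30) ≈ 24.1°.

No: L_z,max = 5ℏ < |L| = √30 ℏ ≈ 5.477ℏ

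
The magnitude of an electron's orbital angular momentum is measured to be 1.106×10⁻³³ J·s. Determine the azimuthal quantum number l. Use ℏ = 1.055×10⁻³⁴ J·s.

l = 10

|L|/ℏ = (1.106×10⁻³³)/(1.055×10⁻³⁴) ≈ 10.483.
l(l+1) ≈ 10.483² ≈ 109.90, so l = 10.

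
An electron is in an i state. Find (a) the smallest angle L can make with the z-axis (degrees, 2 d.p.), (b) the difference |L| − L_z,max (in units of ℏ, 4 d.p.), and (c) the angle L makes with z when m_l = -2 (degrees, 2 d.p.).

θ_min ≈ 22.21°; |L|−L_z,max ≈ 0.4807ℏ; θ(m_l=-2) ≈ 107.98°

For an i orbital, l = 6.
cos θ_min = 6/√42, so θ_min ≈ 22.21°.
|L| − L_z,max = (√42 − 6)ℏ ≈ 0.4807ℏ.
For m_l = -2: cos θ = -2/√42, θ ≈ 107.98°.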